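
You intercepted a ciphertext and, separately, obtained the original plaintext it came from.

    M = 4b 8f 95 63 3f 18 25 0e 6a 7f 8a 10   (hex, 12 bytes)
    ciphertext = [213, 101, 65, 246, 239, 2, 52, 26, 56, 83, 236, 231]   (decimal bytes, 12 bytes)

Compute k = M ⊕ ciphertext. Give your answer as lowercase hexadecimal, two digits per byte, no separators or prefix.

9eead495d01a1114522c66f7

Since ciphertext = M ⊕ k, XORing both sides with M gives k = M ⊕ ciphertext.
byte 0:  75 ^ 213 = 158
byte 1: 143 ^ 101 = 234
byte 2: 149 ^  65 = 212
byte 3:  99 ^ 246 = 149
byte 4:  63 ^ 239 = 208
byte 5:  24 ^   2 =  26
byte 6:  37 ^  52 =  17
byte 7:  14 ^  26 =  20
byte 8: 106 ^  56 =  82
byte 9: 127 ^  83 =  44
byte 10: 138 ^ 236 = 102
byte 11:  16 ^ 231 = 247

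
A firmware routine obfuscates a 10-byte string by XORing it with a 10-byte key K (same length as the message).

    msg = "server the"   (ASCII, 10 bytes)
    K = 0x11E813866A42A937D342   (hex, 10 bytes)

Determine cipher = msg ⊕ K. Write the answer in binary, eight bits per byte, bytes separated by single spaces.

01100010 10001101 01100001 11110000 00001111 00110000 10001001 01000011 10111011 00100111

73 XOR 11 = 62
65 XOR e8 = 8d
72 XOR 13 = 61
76 XOR 86 = f0
65 XOR 6a = 0f
72 XOR 42 = 30
20 XOR a9 = 89
74 XOR 37 = 43
68 XOR d3 = bb
65 XOR 42 = 27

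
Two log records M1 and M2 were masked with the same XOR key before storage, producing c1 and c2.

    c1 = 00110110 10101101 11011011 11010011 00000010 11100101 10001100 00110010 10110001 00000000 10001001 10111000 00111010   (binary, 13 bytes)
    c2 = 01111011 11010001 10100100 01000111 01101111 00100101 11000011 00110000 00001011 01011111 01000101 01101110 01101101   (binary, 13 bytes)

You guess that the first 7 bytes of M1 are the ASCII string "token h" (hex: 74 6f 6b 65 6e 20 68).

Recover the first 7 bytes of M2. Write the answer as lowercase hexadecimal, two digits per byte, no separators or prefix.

391314f103e027

First, c1 ⊕ c2 = (M1 ⊕ K) ⊕ (M2 ⊕ K) = M1 ⊕ M2, so the key drops out. Then M2 = (M1 ⊕ M2) ⊕ M1 over the first 7 bytes.
byte 0: (36 ⊕ 7b) ⊕ 74 = 4d ⊕ 74 = 39
byte 1: (ad ⊕ d1) ⊕ 6f = 7c ⊕ 6f = 13
byte 2: (db ⊕ a4) ⊕ 6b = 7f ⊕ 6b = 14
byte 3: (d3 ⊕ 47) ⊕ 65 = 94 ⊕ 65 = f1
byte 4: (02 ⊕ 6f) ⊕ 6e = 6d ⊕ 6e = 03
byte 5: (e5 ⊕ 25) ⊕ 20 = c0 ⊕ 20 = e0
byte 6: (8c ⊕ c3) ⊕ 68 = 4f ⊕ 68 = 27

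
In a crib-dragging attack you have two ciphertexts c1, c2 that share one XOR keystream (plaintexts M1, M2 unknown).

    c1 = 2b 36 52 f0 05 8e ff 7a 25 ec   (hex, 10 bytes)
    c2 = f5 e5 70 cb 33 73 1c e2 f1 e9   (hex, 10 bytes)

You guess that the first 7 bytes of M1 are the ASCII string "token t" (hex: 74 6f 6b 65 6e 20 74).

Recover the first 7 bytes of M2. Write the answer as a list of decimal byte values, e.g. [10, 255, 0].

First, c1 ⊕ c2 = (M1 ⊕ K) ⊕ (M2 ⊕ K) = M1 ⊕ M2, so the key drops out. Then M2 = (M1 ⊕ M2) ⊕ M1 over the first 7 bytes.
byte 0: (2b XOR f5) XOR 74 = de XOR 74 = aa
byte 1: (36 XOR e5) XOR 6f = d3 XOR 6f = bc
byte 2: (52 XOR 70) XOR 6b = 22 XOR 6b = 49
byte 3: (f0 XOR cb) XOR 65 = 3b XOR 65 = 5e
byte 4: (05 XOR 33) XOR 6e = 36 XOR 6e = 58
byte 5: (8e XOR 73) XOR 20 = fd XOR 20 = dd
byte 6: (ff XOR 1c) XOR 74 = e3 XOR 74 = 97

[170, 188, 73, 94, 88, 221, 151]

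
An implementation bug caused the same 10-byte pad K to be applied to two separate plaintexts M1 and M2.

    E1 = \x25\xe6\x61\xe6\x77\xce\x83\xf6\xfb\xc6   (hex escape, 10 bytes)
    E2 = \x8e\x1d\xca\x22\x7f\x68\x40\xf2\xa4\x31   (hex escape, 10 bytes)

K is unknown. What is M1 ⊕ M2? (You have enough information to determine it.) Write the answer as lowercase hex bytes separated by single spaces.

E1 ⊕ E2 = (M1 ⊕ K) ⊕ (M2 ⊕ K) = M1 ⊕ M2 — the shared key cancels under XOR.
25 XOR 8e = ab
e6 XOR 1d = fb
61 XOR ca = ab
e6 XOR 22 = c4
77 XOR 7f = 08
ce XOR 68 = a6
83 XOR 40 = c3
f6 XOR f2 = 04
fb XOR a4 = 5f
c6 XOR 31 = f7

ab fb ab c4 08 a6 c3 04 5f f7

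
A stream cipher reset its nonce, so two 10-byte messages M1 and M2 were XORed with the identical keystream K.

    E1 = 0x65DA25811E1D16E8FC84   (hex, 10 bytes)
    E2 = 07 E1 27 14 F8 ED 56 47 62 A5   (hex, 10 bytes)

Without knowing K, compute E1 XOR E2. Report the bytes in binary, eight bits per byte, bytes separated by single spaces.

E1 ⊕ E2 = (M1 ⊕ K) ⊕ (M2 ⊕ K) = M1 ⊕ M2 — the shared key cancels under XOR.
65 XOR 07 = 62
da XOR e1 = 3b
25 XOR 27 = 02
81 XOR 14 = 95
1e XOR f8 = e6
1d XOR ed = f0
16 XOR 56 = 40
e8 XOR 47 = af
fc XOR 62 = 9e
84 XOR a5 = 21

01100010 00111011 00000010 10010101 11100110 11110000 01000000 10101111 10011110 00100001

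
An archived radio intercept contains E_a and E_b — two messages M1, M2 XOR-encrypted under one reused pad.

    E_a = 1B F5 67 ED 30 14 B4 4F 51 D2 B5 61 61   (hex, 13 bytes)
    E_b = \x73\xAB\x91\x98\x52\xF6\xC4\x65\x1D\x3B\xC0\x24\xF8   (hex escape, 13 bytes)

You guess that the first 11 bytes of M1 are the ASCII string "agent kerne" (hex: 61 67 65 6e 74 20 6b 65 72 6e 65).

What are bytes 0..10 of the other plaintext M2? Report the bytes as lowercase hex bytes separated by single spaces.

09 39 93 1b 16 c2 1b 4f 3e 87 10

First, E_a ⊕ E_b = (M1 ⊕ K) ⊕ (M2 ⊕ K) = M1 ⊕ M2, so the key drops out. Then M2 = (M1 ⊕ M2) ⊕ M1 over the first 11 bytes.
byte 0: (1b ⊕ 73) ⊕ 61 = 68 ⊕ 61 = 09
byte 1: (f5 ⊕ ab) ⊕ 67 = 5e ⊕ 67 = 39
byte 2: (67 ⊕ 91) ⊕ 65 = f6 ⊕ 65 = 93
byte 3: (ed ⊕ 98) ⊕ 6e = 75 ⊕ 6e = 1b
byte 4: (30 ⊕ 52) ⊕ 74 = 62 ⊕ 74 = 16
byte 5: (14 ⊕ f6) ⊕ 20 = e2 ⊕ 20 = c2
byte 6: (b4 ⊕ c4) ⊕ 6b = 70 ⊕ 6b = 1b
byte 7: (4f ⊕ 65) ⊕ 65 = 2a ⊕ 65 = 4f
byte 8: (51 ⊕ 1d) ⊕ 72 = 4c ⊕ 72 = 3e
byte 9: (d2 ⊕ 3b) ⊕ 6e = e9 ⊕ 6e = 87
byte 10: (b5 ⊕ c0) ⊕ 65 = 75 ⊕ 65 = 10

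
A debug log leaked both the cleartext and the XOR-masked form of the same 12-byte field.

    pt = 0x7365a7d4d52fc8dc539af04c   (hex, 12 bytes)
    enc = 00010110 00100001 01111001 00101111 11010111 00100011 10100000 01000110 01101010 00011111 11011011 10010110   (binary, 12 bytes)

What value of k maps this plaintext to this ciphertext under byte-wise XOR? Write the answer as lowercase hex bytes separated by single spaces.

Since enc = pt ⊕ k, XORing both sides with pt gives k = pt ⊕ enc.
byte 0: 73 XOR 16 = 65
byte 1: 65 XOR 21 = 44
byte 2: a7 XOR 79 = de
byte 3: d4 XOR 2f = fb
byte 4: d5 XOR d7 = 02
byte 5: 2f XOR 23 = 0c
byte 6: c8 XOR a0 = 68
byte 7: dc XOR 46 = 9a
byte 8: 53 XOR 6a = 39
byte 9: 9a XOR 1f = 85
byte 10: f0 XOR db = 2b
byte 11: 4c XOR 96 = da

65 44 de fb 02 0c 68 9a 39 85 2b da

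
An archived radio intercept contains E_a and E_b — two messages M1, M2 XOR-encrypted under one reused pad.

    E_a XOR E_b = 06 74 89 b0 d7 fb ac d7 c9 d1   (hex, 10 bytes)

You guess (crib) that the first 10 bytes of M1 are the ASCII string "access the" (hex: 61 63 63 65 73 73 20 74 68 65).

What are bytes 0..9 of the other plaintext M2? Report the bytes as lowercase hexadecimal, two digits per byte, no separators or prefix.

Since E_a ⊕ E_b = M1 ⊕ M2, XORing with the guessed M1 bytes yields the corresponding M2 bytes: M2 = (E_a ⊕ E_b) ⊕ M1.
byte 0: 06 ^ 61 = 67
byte 1: 74 ^ 63 = 17
byte 2: 89 ^ 63 = ea
byte 3: b0 ^ 65 = d5
byte 4: d7 ^ 73 = a4
byte 5: fb ^ 73 = 88
byte 6: ac ^ 20 = 8c
byte 7: d7 ^ 74 = a3
byte 8: c9 ^ 68 = a1
byte 9: d1 ^ 65 = b4

6717ead5a4888ca3a1b4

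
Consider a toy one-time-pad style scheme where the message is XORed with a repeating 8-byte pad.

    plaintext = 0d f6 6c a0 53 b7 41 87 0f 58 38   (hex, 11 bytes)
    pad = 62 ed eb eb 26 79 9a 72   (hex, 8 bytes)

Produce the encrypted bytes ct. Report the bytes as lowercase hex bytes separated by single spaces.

6f 1b 87 4b 75 ce db f5 6d b5 d3

The 8-byte key repeats, so the effective keystream is 62 ed eb eb 26 79 9a 72 62 ed eb.
byte 0: 0d ⊕ 62 = 6f
byte 1: f6 ⊕ ed = 1b
byte 2: 6c ⊕ eb = 87
byte 3: a0 ⊕ eb = 4b
byte 4: 53 ⊕ 26 = 75
byte 5: b7 ⊕ 79 = ce
byte 6: 41 ⊕ 9a = db
byte 7: 87 ⊕ 72 = f5
byte 8: 0f ⊕ 62 = 6d
byte 9: 58 ⊕ ed = b5
byte 10: 38 ⊕ eb = d3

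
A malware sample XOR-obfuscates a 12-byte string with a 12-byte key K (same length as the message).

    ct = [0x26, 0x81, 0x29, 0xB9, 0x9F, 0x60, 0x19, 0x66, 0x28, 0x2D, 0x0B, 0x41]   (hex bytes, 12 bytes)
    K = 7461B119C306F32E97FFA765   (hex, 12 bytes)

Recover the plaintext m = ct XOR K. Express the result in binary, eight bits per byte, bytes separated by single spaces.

01010010 11100000 10011000 10100000 01011100 01100110 11101010 01001000 10111111 11010010 10101100 00100100

XOR is its own inverse, so applying the key byte-wise gives the result directly.
 38 ⊕ 116 =  82
129 ⊕  97 = 224
 41 ⊕ 177 = 152
185 ⊕  25 = 160
159 ⊕ 195 =  92
 96 ⊕   6 = 102
 25 ⊕ 243 = 234
102 ⊕  46 =  72
 40 ⊕ 151 = 191
 45 ⊕ 255 = 210
 11 ⊕ 167 = 172
 65 ⊕ 101 =  36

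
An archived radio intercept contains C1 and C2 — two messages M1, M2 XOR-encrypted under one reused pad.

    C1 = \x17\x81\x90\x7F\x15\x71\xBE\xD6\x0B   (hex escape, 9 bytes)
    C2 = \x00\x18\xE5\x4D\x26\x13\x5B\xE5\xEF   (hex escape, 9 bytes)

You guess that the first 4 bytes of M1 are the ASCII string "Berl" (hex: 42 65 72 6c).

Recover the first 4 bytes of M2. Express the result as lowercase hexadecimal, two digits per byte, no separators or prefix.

First, C1 ⊕ C2 = (M1 ⊕ K) ⊕ (M2 ⊕ K) = M1 ⊕ M2, so the key drops out. Then M2 = (M1 ⊕ M2) ⊕ M1 over the first 4 bytes.
byte 0: (17 XOR 00) XOR 42 = 17 XOR 42 = 55
byte 1: (81 XOR 18) XOR 65 = 99 XOR 65 = fc
byte 2: (90 XOR e5) XOR 72 = 75 XOR 72 = 07
byte 3: (7f XOR 4d) XOR 6c = 32 XOR 6c = 5e

55fc075e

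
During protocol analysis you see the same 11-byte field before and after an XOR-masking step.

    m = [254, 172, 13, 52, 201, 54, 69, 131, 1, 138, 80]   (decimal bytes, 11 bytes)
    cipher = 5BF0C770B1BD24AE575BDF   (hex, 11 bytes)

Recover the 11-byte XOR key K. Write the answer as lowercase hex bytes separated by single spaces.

Since cipher = m ⊕ K, XORing both sides with m gives K = m ⊕ cipher.
fe XOR 5b = a5
ac XOR f0 = 5c
0d XOR c7 = ca
34 XOR 70 = 44
c9 XOR b1 = 78
36 XOR bd = 8b
45 XOR 24 = 61
83 XOR ae = 2d
01 XOR 57 = 56
8a XOR 5b = d1
50 XOR df = 8f

a5 5c ca 44 78 8b 61 2d 56 d1 8f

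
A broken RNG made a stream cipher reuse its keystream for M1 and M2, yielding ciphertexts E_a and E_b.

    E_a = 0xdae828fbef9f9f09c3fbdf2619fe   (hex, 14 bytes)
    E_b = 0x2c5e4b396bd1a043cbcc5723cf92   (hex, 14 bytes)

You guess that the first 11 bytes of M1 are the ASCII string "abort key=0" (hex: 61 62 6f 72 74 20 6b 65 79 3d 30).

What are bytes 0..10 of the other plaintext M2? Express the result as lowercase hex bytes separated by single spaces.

First, E_a ⊕ E_b = (M1 ⊕ K) ⊕ (M2 ⊕ K) = M1 ⊕ M2, so the key drops out. Then M2 = (M1 ⊕ M2) ⊕ M1 over the first 11 bytes.
byte 0: (da xor 2c) xor 61 = f6 xor 61 = 97
byte 1: (e8 xor 5e) xor 62 = b6 xor 62 = d4
byte 2: (28 xor 4b) xor 6f = 63 xor 6f = 0c
byte 3: (fb xor 39) xor 72 = c2 xor 72 = b0
byte 4: (ef xor 6b) xor 74 = 84 xor 74 = f0
byte 5: (9f xor d1) xor 20 = 4e xor 20 = 6e
byte 6: (9f xor a0) xor 6b = 3f xor 6b = 54
byte 7: (09 xor 43) xor 65 = 4a xor 65 = 2f
byte 8: (c3 xor cb) xor 79 = 08 xor 79 = 71
byte 9: (fb xor cc) xor 3d = 37 xor 3d = 0a
byte 10: (df xor 57) xor 30 = 88 xor 30 = b8

97 d4 0c b0 f0 6e 54 2f 71 0a b8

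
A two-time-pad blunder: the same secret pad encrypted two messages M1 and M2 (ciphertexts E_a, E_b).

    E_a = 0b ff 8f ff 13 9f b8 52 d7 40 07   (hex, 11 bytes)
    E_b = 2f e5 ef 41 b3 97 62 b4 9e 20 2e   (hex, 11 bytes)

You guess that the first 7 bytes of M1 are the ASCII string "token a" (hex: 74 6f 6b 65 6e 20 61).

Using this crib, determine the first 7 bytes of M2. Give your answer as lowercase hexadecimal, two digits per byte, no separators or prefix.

50750bdbce28bb

First, E_a ⊕ E_b = (M1 ⊕ K) ⊕ (M2 ⊕ K) = M1 ⊕ M2, so the key drops out. Then M2 = (M1 ⊕ M2) ⊕ M1 over the first 7 bytes.
byte 0: (0b ^ 2f) ^ 74 = 24 ^ 74 = 50
byte 1: (ff ^ e5) ^ 6f = 1a ^ 6f = 75
byte 2: (8f ^ ef) ^ 6b = 60 ^ 6b = 0b
byte 3: (ff ^ 41) ^ 65 = be ^ 65 = db
byte 4: (13 ^ b3) ^ 6e = a0 ^ 6e = ce
byte 5: (9f ^ 97) ^ 20 = 08 ^ 20 = 28
byte 6: (b8 ^ 62) ^ 61 = da ^ 61 = bb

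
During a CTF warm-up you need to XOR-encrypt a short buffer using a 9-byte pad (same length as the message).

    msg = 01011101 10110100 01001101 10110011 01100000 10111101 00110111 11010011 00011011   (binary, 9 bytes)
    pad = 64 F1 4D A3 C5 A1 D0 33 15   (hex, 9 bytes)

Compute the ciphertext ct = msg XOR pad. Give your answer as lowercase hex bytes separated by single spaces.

5d xor 64 = 39
b4 xor f1 = 45
4d xor 4d = 00
b3 xor a3 = 10
60 xor c5 = a5
bd xor a1 = 1c
37 xor d0 = e7
d3 xor 33 = e0
1b xor 15 = 0e

39 45 00 10 a5 1c e7 e0 0e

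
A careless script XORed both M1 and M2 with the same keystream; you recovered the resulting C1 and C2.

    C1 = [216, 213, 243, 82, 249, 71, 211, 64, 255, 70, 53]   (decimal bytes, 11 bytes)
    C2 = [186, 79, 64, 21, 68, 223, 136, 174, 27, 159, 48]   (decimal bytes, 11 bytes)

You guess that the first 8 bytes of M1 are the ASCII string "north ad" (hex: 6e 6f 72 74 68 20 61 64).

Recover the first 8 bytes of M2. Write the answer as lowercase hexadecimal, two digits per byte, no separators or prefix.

First, C1 ⊕ C2 = (M1 ⊕ K) ⊕ (M2 ⊕ K) = M1 ⊕ M2, so the key drops out. Then M2 = (M1 ⊕ M2) ⊕ M1 over the first 8 bytes.
byte 0: (d8 xor ba) xor 6e = 62 xor 6e = 0c
byte 1: (d5 xor 4f) xor 6f = 9a xor 6f = f5
byte 2: (f3 xor 40) xor 72 = b3 xor 72 = c1
byte 3: (52 xor 15) xor 74 = 47 xor 74 = 33
byte 4: (f9 xor 44) xor 68 = bd xor 68 = d5
byte 5: (47 xor df) xor 20 = 98 xor 20 = b8
byte 6: (d3 xor 88) xor 61 = 5b xor 61 = 3a
byte 7: (40 xor ae) xor 64 = ee xor 64 = 8a

0cf5c133d5b83a8a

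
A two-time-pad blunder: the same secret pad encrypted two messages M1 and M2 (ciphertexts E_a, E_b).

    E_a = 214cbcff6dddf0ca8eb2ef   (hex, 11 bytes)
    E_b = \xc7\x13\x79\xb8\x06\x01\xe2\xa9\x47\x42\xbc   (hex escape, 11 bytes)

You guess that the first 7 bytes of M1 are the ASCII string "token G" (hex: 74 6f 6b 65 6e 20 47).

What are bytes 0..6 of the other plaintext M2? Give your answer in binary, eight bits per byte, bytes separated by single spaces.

First, E_a ⊕ E_b = (M1 ⊕ K) ⊕ (M2 ⊕ K) = M1 ⊕ M2, so the key drops out. Then M2 = (M1 ⊕ M2) ⊕ M1 over the first 7 bytes.
byte 0: (21 xor c7) xor 74 = e6 xor 74 = 92
byte 1: (4c xor 13) xor 6f = 5f xor 6f = 30
byte 2: (bc xor 79) xor 6b = c5 xor 6b = ae
byte 3: (ff xor b8) xor 65 = 47 xor 65 = 22
byte 4: (6d xor 06) xor 6e = 6b xor 6e = 05
byte 5: (dd xor 01) xor 20 = dc xor 20 = fc
byte 6: (f0 xor e2) xor 47 = 12 xor 47 = 55

10010010 00110000 10101110 00100010 00000101 11111100 01010101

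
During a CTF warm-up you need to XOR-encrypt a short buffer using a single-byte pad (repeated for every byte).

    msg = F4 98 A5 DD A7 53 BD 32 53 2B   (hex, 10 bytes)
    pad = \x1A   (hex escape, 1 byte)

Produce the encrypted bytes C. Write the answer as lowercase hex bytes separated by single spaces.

ee 82 bf c7 bd 49 a7 28 49 31

The 1-byte key repeats, so the effective keystream is 1a 1a 1a 1a 1a 1a 1a 1a 1a 1a.
byte 0: f4 ⊕ 1a = ee
byte 1: 98 ⊕ 1a = 82
byte 2: a5 ⊕ 1a = bf
byte 3: dd ⊕ 1a = c7
byte 4: a7 ⊕ 1a = bd
byte 5: 53 ⊕ 1a = 49
byte 6: bd ⊕ 1a = a7
byte 7: 32 ⊕ 1a = 28
byte 8: 53 ⊕ 1a = 49
byte 9: 2b ⊕ 1a = 31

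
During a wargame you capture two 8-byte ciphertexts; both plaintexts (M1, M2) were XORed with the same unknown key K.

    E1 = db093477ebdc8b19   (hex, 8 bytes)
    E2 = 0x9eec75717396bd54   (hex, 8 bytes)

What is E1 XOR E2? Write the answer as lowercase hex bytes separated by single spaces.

E1 ⊕ E2 = (M1 ⊕ K) ⊕ (M2 ⊕ K) = M1 ⊕ M2 — the shared key cancels under XOR.
byte 0: db ^ 9e = 45
byte 1: 09 ^ ec = e5
byte 2: 34 ^ 75 = 41
byte 3: 77 ^ 71 = 06
byte 4: eb ^ 73 = 98
byte 5: dc ^ 96 = 4a
byte 6: 8b ^ bd = 36
byte 7: 19 ^ 54 = 4d

45 e5 41 06 98 4a 36 4d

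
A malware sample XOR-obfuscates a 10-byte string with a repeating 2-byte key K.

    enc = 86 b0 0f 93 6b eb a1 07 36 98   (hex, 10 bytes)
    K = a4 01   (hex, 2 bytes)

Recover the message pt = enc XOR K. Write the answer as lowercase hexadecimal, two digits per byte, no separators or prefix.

The 2-byte key repeats, so the effective keystream is a4 01 a4 01 a4 01 a4 01 a4 01.
byte 0: 134 ^ 164 =  34
byte 1: 176 ^   1 = 177
byte 2:  15 ^ 164 = 171
byte 3: 147 ^   1 = 146
byte 4: 107 ^ 164 = 207
byte 5: 235 ^   1 = 234
byte 6: 161 ^ 164 =   5
byte 7:   7 ^   1 =   6
byte 8:  54 ^ 164 = 146
byte 9: 152 ^   1 = 153

22b1ab92cfea05069299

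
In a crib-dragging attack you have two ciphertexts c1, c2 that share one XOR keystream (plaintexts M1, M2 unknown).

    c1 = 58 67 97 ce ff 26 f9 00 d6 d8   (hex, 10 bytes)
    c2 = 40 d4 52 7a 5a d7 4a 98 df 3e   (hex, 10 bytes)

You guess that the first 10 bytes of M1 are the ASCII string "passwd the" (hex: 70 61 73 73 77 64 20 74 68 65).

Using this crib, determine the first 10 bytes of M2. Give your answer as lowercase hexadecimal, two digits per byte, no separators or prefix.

68d2b6c7d29593ec6183

First, c1 ⊕ c2 = (M1 ⊕ K) ⊕ (M2 ⊕ K) = M1 ⊕ M2, so the key drops out. Then M2 = (M1 ⊕ M2) ⊕ M1 over the first 10 bytes.
byte 0: (58 ^ 40) ^ 70 = 18 ^ 70 = 68
byte 1: (67 ^ d4) ^ 61 = b3 ^ 61 = d2
byte 2: (97 ^ 52) ^ 73 = c5 ^ 73 = b6
byte 3: (ce ^ 7a) ^ 73 = b4 ^ 73 = c7
byte 4: (ff ^ 5a) ^ 77 = a5 ^ 77 = d2
byte 5: (26 ^ d7) ^ 64 = f1 ^ 64 = 95
byte 6: (f9 ^ 4a) ^ 20 = b3 ^ 20 = 93
byte 7: (00 ^ 98) ^ 74 = 98 ^ 74 = ec
byte 8: (d6 ^ df) ^ 68 = 09 ^ 68 = 61
byte 9: (d8 ^ 3e) ^ 65 = e6 ^ 65 = 83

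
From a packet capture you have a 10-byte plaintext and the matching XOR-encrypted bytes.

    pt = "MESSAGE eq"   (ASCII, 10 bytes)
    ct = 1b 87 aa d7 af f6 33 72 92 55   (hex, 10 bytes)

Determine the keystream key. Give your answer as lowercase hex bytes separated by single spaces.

56 c2 f9 84 ee b1 76 52 f7 24

Since ct = pt ⊕ key, XORing both sides with pt gives key = pt ⊕ ct.
01001101 ⊕ 00011011 = 01010110
01000101 ⊕ 10000111 = 11000010
01010011 ⊕ 10101010 = 11111001
01010011 ⊕ 11010111 = 10000100
01000001 ⊕ 10101111 = 11101110
01000111 ⊕ 11110110 = 10110001
01000101 ⊕ 00110011 = 01110110
00100000 ⊕ 01110010 = 01010010
01100101 ⊕ 10010010 = 11110111
01110001 ⊕ 01010101 = 00100100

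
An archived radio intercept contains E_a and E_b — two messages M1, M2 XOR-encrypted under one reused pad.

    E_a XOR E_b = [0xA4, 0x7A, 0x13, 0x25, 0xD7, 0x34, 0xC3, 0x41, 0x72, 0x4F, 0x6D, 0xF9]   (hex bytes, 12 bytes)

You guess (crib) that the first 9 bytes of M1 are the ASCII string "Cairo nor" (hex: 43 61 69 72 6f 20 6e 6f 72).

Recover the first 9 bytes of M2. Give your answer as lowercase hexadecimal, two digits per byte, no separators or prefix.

Since E_a ⊕ E_b = M1 ⊕ M2, XORing with the guessed M1 bytes yields the corresponding M2 bytes: M2 = (E_a ⊕ E_b) ⊕ M1.
a4 XOR 43 = e7
7a XOR 61 = 1b
13 XOR 69 = 7a
25 XOR 72 = 57
d7 XOR 6f = b8
34 XOR 20 = 14
c3 XOR 6e = ad
41 XOR 6f = 2e
72 XOR 72 = 00

e71b7a57b814ad2e00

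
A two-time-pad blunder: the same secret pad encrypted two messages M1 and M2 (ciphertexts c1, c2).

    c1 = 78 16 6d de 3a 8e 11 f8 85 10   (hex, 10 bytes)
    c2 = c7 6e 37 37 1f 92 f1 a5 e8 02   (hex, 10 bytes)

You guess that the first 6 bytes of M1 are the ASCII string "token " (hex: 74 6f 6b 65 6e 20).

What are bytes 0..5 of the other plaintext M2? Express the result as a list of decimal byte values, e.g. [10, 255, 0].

[203, 23, 49, 140, 75, 60]

First, c1 ⊕ c2 = (M1 ⊕ K) ⊕ (M2 ⊕ K) = M1 ⊕ M2, so the key drops out. Then M2 = (M1 ⊕ M2) ⊕ M1 over the first 6 bytes.
byte 0: (78 ⊕ c7) ⊕ 74 = bf ⊕ 74 = cb
byte 1: (16 ⊕ 6e) ⊕ 6f = 78 ⊕ 6f = 17
byte 2: (6d ⊕ 37) ⊕ 6b = 5a ⊕ 6b = 31
byte 3: (de ⊕ 37) ⊕ 65 = e9 ⊕ 65 = 8c
byte 4: (3a ⊕ 1f) ⊕ 6e = 25 ⊕ 6e = 4b
byte 5: (8e ⊕ 92) ⊕ 20 = 1c ⊕ 20 = 3c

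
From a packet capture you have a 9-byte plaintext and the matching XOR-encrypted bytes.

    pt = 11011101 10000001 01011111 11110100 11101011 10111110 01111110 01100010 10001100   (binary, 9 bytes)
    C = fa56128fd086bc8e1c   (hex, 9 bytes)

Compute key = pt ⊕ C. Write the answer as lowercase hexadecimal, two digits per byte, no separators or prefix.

Since C = pt ⊕ key, XORing both sides with pt gives key = pt ⊕ C.
221 XOR 250 =  39
129 XOR  86 = 215
 95 XOR  18 =  77
244 XOR 143 = 123
235 XOR 208 =  59
190 XOR 134 =  56
126 XOR 188 = 194
 98 XOR 142 = 236
140 XOR  28 = 144

27d74d7b3b38c2ec90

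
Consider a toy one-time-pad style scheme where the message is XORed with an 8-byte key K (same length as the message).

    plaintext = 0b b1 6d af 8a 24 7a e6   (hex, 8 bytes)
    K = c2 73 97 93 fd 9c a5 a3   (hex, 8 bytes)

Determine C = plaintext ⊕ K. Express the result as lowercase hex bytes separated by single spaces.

XOR is its own inverse, so applying the key byte-wise gives the result directly.
0b ⊕ c2 = c9
b1 ⊕ 73 = c2
6d ⊕ 97 = fa
af ⊕ 93 = 3c
8a ⊕ fd = 77
24 ⊕ 9c = b8
7a ⊕ a5 = df
e6 ⊕ a3 = 45

c9 c2 fa 3c 77 b8 df 45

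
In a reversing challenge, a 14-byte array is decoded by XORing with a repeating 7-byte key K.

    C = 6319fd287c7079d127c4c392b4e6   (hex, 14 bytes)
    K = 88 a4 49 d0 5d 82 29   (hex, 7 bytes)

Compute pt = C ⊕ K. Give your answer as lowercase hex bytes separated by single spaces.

eb bd b4 f8 21 f2 50 59 83 8d 13 cf 36 cf

The 7-byte key repeats, so the effective keystream is 88 a4 49 d0 5d 82 29 88 a4 49 d0 5d 82 29.
byte 0: 63 ⊕ 88 = eb
byte 1: 19 ⊕ a4 = bd
byte 2: fd ⊕ 49 = b4
byte 3: 28 ⊕ d0 = f8
byte 4: 7c ⊕ 5d = 21
byte 5: 70 ⊕ 82 = f2
byte 6: 79 ⊕ 29 = 50
byte 7: d1 ⊕ 88 = 59
byte 8: 27 ⊕ a4 = 83
byte 9: c4 ⊕ 49 = 8d
byte 10: c3 ⊕ d0 = 13
byte 11: 92 ⊕ 5d = cf
byte 12: b4 ⊕ 82 = 36
byte 13: e6 ⊕ 29 = cf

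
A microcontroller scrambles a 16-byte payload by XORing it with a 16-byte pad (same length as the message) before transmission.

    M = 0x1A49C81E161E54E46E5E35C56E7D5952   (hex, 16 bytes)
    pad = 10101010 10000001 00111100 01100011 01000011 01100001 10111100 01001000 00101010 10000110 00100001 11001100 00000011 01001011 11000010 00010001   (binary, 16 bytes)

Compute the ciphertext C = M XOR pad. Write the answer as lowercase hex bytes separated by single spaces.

XOR is its own inverse, so applying the key byte-wise gives the result directly.
byte 0: 1a ^ aa = b0
byte 1: 49 ^ 81 = c8
byte 2: c8 ^ 3c = f4
byte 3: 1e ^ 63 = 7d
byte 4: 16 ^ 43 = 55
byte 5: 1e ^ 61 = 7f
byte 6: 54 ^ bc = e8
byte 7: e4 ^ 48 = ac
byte 8: 6e ^ 2a = 44
byte 9: 5e ^ 86 = d8
byte 10: 35 ^ 21 = 14
byte 11: c5 ^ cc = 09
byte 12: 6e ^ 03 = 6d
byte 13: 7d ^ 4b = 36
byte 14: 59 ^ c2 = 9b
byte 15: 52 ^ 11 = 43

b0 c8 f4 7d 55 7f e8 ac 44 d8 14 09 6d 36 9b 43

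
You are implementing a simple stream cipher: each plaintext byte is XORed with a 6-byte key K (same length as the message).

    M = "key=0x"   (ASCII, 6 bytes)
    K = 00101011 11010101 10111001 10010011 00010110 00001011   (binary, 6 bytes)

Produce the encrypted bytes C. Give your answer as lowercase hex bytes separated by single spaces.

XOR is its own inverse, so applying the key byte-wise gives the result directly.
byte 0: 107 XOR  43 =  64
byte 1: 101 XOR 213 = 176
byte 2: 121 XOR 185 = 192
byte 3:  61 XOR 147 = 174
byte 4:  48 XOR  22 =  38
byte 5: 120 XOR  11 = 115

40 b0 c0 ae 26 73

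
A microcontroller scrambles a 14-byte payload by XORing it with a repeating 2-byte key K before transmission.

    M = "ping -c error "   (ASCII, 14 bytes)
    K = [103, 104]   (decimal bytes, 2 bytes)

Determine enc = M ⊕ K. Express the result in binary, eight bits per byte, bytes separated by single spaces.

The 2-byte key repeats, so the effective keystream is 67 68 67 68 67 68 67 68 67 68 67 68 67 68.
byte 0: 70 XOR 67 = 17
byte 1: 69 XOR 68 = 01
byte 2: 6e XOR 67 = 09
byte 3: 67 XOR 68 = 0f
byte 4: 20 XOR 67 = 47
byte 5: 2d XOR 68 = 45
byte 6: 63 XOR 67 = 04
byte 7: 20 XOR 68 = 48
byte 8: 65 XOR 67 = 02
byte 9: 72 XOR 68 = 1a
byte 10: 72 XOR 67 = 15
byte 11: 6f XOR 68 = 07
byte 12: 72 XOR 67 = 15
byte 13: 20 XOR 68 = 48

00010111 00000001 00001001 00001111 01000111 01000101 00000100 01001000 00000010 00011010 00010101 00000111 00010101 01001000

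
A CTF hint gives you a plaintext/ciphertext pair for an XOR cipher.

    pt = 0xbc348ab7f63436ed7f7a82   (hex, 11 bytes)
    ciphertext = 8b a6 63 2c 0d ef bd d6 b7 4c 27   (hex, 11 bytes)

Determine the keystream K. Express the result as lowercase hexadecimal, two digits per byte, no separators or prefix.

Since ciphertext = pt ⊕ K, XORing both sides with pt gives K = pt ⊕ ciphertext.
byte 0: 188 xor 139 =  55
byte 1:  52 xor 166 = 146
byte 2: 138 xor  99 = 233
byte 3: 183 xor  44 = 155
byte 4: 246 xor  13 = 251
byte 5:  52 xor 239 = 219
byte 6:  54 xor 189 = 139
byte 7: 237 xor 214 =  59
byte 8: 127 xor 183 = 200
byte 9: 122 xor  76 =  54
byte 10: 130 xor  39 = 165

3792e99bfbdb8b3bc836a5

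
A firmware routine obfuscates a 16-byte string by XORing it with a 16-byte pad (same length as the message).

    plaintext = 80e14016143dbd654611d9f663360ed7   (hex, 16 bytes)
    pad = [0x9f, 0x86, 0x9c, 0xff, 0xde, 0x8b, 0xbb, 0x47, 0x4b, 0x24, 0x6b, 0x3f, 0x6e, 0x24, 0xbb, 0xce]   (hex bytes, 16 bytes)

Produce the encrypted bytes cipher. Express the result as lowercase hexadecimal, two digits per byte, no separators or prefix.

XOR is its own inverse, so applying the key byte-wise gives the result directly.
80 ⊕ 9f = 1f
e1 ⊕ 86 = 67
40 ⊕ 9c = dc
16 ⊕ ff = e9
14 ⊕ de = ca
3d ⊕ 8b = b6
bd ⊕ bb = 06
65 ⊕ 47 = 22
46 ⊕ 4b = 0d
11 ⊕ 24 = 35
d9 ⊕ 6b = b2
f6 ⊕ 3f = c9
63 ⊕ 6e = 0d
36 ⊕ 24 = 12
0e ⊕ bb = b5
d7 ⊕ ce = 19

1f67dce9cab606220d35b2c90d12b519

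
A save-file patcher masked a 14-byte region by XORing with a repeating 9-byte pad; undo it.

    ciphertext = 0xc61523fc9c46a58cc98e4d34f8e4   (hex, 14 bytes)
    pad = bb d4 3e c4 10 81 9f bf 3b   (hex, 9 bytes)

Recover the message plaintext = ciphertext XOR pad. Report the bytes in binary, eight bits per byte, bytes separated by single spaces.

The 9-byte key repeats, so the effective keystream is bb d4 3e c4 10 81 9f bf 3b bb d4 3e c4 10.
byte 0: 198 ^ 187 = 125
byte 1:  21 ^ 212 = 193
byte 2:  35 ^  62 =  29
byte 3: 252 ^ 196 =  56
byte 4: 156 ^  16 = 140
byte 5:  70 ^ 129 = 199
byte 6: 165 ^ 159 =  58
byte 7: 140 ^ 191 =  51
byte 8: 201 ^  59 = 242
byte 9: 142 ^ 187 =  53
byte 10:  77 ^ 212 = 153
byte 11:  52 ^  62 =  10
byte 12: 248 ^ 196 =  60
byte 13: 228 ^  16 = 244

01111101 11000001 00011101 00111000 10001100 11000111 00111010 00110011 11110010 00110101 10011001 00001010 00111100 11110100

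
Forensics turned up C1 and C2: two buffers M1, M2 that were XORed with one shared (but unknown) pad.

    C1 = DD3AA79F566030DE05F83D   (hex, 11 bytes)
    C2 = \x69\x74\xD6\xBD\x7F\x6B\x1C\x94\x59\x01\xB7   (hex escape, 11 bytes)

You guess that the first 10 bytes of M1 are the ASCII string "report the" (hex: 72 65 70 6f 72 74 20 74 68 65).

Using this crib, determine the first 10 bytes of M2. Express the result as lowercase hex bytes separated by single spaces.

First, C1 ⊕ C2 = (M1 ⊕ K) ⊕ (M2 ⊕ K) = M1 ⊕ M2, so the key drops out. Then M2 = (M1 ⊕ M2) ⊕ M1 over the first 10 bytes.
byte 0: (dd XOR 69) XOR 72 = b4 XOR 72 = c6
byte 1: (3a XOR 74) XOR 65 = 4e XOR 65 = 2b
byte 2: (a7 XOR d6) XOR 70 = 71 XOR 70 = 01
byte 3: (9f XOR bd) XOR 6f = 22 XOR 6f = 4d
byte 4: (56 XOR 7f) XOR 72 = 29 XOR 72 = 5b
byte 5: (60 XOR 6b) XOR 74 = 0b XOR 74 = 7f
byte 6: (30 XOR 1c) XOR 20 = 2c XOR 20 = 0c
byte 7: (de XOR 94) XOR 74 = 4a XOR 74 = 3e
byte 8: (05 XOR 59) XOR 68 = 5c XOR 68 = 34
byte 9: (f8 XOR 01) XOR 65 = f9 XOR 65 = 9c

c6 2b 01 4d 5b 7f 0c 3e 34 9c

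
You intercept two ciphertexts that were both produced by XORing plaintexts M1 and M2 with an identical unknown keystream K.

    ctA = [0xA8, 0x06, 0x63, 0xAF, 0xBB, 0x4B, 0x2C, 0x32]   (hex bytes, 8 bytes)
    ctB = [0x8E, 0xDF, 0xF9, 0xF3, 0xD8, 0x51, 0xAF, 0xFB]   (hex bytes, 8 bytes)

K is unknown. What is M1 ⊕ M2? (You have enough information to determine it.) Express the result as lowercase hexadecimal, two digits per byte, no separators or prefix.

ctA ⊕ ctB = (M1 ⊕ K) ⊕ (M2 ⊕ K) = M1 ⊕ M2 — the shared key cancels under XOR.
168 ⊕ 142 =  38
  6 ⊕ 223 = 217
 99 ⊕ 249 = 154
175 ⊕ 243 =  92
187 ⊕ 216 =  99
 75 ⊕  81 =  26
 44 ⊕ 175 = 131
 50 ⊕ 251 = 201

26d99a5c631a83c9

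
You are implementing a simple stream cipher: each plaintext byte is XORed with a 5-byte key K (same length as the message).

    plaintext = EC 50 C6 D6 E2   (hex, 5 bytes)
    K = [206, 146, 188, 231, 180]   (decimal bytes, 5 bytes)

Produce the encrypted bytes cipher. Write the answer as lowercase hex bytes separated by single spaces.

22 c2 7a 31 56

11101100 xor 11001110 = 00100010
01010000 xor 10010010 = 11000010
11000110 xor 10111100 = 01111010
11010110 xor 11100111 = 00110001
11100010 xor 10110100 = 01010110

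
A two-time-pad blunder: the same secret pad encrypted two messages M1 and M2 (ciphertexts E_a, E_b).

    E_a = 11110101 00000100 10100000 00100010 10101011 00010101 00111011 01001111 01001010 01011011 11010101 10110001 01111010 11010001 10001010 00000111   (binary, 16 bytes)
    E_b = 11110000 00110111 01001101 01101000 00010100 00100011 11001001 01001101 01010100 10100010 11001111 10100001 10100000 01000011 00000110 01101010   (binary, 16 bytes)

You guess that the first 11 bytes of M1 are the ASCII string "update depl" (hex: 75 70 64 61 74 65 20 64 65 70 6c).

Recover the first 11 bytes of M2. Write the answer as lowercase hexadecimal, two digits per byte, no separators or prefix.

First, E_a ⊕ E_b = (M1 ⊕ K) ⊕ (M2 ⊕ K) = M1 ⊕ M2, so the key drops out. Then M2 = (M1 ⊕ M2) ⊕ M1 over the first 11 bytes.
byte 0: (f5 XOR f0) XOR 75 = 05 XOR 75 = 70
byte 1: (04 XOR 37) XOR 70 = 33 XOR 70 = 43
byte 2: (a0 XOR 4d) XOR 64 = ed XOR 64 = 89
byte 3: (22 XOR 68) XOR 61 = 4a XOR 61 = 2b
byte 4: (ab XOR 14) XOR 74 = bf XOR 74 = cb
byte 5: (15 XOR 23) XOR 65 = 36 XOR 65 = 53
byte 6: (3b XOR c9) XOR 20 = f2 XOR 20 = d2
byte 7: (4f XOR 4d) XOR 64 = 02 XOR 64 = 66
byte 8: (4a XOR 54) XOR 65 = 1e XOR 65 = 7b
byte 9: (5b XOR a2) XOR 70 = f9 XOR 70 = 89
byte 10: (d5 XOR cf) XOR 6c = 1a XOR 6c = 76

7043892bcb53d2667b8976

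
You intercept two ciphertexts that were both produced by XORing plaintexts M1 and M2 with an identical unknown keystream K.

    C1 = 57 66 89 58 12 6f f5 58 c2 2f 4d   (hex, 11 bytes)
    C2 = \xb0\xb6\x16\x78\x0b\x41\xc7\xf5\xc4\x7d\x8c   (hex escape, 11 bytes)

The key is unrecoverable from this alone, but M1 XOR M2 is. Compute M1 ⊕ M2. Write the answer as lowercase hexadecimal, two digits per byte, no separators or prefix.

C1 ⊕ C2 = (M1 ⊕ K) ⊕ (M2 ⊕ K) = M1 ⊕ M2 — the shared key cancels under XOR.
57 xor b0 = e7
66 xor b6 = d0
89 xor 16 = 9f
58 xor 78 = 20
12 xor 0b = 19
6f xor 41 = 2e
f5 xor c7 = 32
58 xor f5 = ad
c2 xor c4 = 06
2f xor 7d = 52
4d xor 8c = c1

e7d09f20192e32ad0652c1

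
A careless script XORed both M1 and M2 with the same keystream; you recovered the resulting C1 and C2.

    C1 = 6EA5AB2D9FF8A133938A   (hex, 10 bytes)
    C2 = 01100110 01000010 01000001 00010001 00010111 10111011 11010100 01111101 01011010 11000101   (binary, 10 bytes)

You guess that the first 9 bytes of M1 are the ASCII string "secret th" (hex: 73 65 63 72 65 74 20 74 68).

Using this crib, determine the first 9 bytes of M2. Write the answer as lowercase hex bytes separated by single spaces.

First, C1 ⊕ C2 = (M1 ⊕ K) ⊕ (M2 ⊕ K) = M1 ⊕ M2, so the key drops out. Then M2 = (M1 ⊕ M2) ⊕ M1 over the first 9 bytes.
byte 0: (6e ^ 66) ^ 73 = 08 ^ 73 = 7b
byte 1: (a5 ^ 42) ^ 65 = e7 ^ 65 = 82
byte 2: (ab ^ 41) ^ 63 = ea ^ 63 = 89
byte 3: (2d ^ 11) ^ 72 = 3c ^ 72 = 4e
byte 4: (9f ^ 17) ^ 65 = 88 ^ 65 = ed
byte 5: (f8 ^ bb) ^ 74 = 43 ^ 74 = 37
byte 6: (a1 ^ d4) ^ 20 = 75 ^ 20 = 55
byte 7: (33 ^ 7d) ^ 74 = 4e ^ 74 = 3a
byte 8: (93 ^ 5a) ^ 68 = c9 ^ 68 = a1

7b 82 89 4e ed 37 55 3a a1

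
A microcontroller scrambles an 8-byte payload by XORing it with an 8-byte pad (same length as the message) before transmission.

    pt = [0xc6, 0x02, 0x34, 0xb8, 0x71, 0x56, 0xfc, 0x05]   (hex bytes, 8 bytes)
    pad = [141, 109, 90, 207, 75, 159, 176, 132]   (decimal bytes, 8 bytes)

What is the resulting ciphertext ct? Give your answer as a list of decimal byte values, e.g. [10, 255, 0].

c6 ^ 8d = 4b
02 ^ 6d = 6f
34 ^ 5a = 6e
b8 ^ cf = 77
71 ^ 4b = 3a
56 ^ 9f = c9
fc ^ b0 = 4c
05 ^ 84 = 81

[75, 111, 110, 119, 58, 201, 76, 129]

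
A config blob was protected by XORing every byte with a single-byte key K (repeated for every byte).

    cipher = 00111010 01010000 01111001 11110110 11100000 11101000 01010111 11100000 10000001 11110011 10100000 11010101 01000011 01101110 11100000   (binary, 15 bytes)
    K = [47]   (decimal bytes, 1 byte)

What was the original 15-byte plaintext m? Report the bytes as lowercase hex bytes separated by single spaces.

The 1-byte key repeats, so the effective keystream is 2f 2f 2f 2f 2f 2f 2f 2f 2f 2f 2f 2f 2f 2f 2f.
byte 0: 3a ⊕ 2f = 15
byte 1: 50 ⊕ 2f = 7f
byte 2: 79 ⊕ 2f = 56
byte 3: f6 ⊕ 2f = d9
byte 4: e0 ⊕ 2f = cf
byte 5: e8 ⊕ 2f = c7
byte 6: 57 ⊕ 2f = 78
byte 7: e0 ⊕ 2f = cf
byte 8: 81 ⊕ 2f = ae
byte 9: f3 ⊕ 2f = dc
byte 10: a0 ⊕ 2f = 8f
byte 11: d5 ⊕ 2f = fa
byte 12: 43 ⊕ 2f = 6c
byte 13: 6e ⊕ 2f = 41
byte 14: e0 ⊕ 2f = cf

15 7f 56 d9 cf c7 78 cf ae dc 8f fa 6c 41 cf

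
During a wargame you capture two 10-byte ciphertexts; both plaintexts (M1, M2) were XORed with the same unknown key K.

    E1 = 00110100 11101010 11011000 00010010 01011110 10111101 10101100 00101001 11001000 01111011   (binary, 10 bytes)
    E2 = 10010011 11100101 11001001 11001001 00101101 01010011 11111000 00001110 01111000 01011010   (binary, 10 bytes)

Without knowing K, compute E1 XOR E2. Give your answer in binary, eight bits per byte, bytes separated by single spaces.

10100111 00001111 00010001 11011011 01110011 11101110 01010100 00100111 10110000 00100001

E1 ⊕ E2 = (M1 ⊕ K) ⊕ (M2 ⊕ K) = M1 ⊕ M2 — the shared key cancels under XOR.
byte 0:  52 XOR 147 = 167
byte 1: 234 XOR 229 =  15
byte 2: 216 XOR 201 =  17
byte 3:  18 XOR 201 = 219
byte 4:  94 XOR  45 = 115
byte 5: 189 XOR  83 = 238
byte 6: 172 XOR 248 =  84
byte 7:  41 XOR  14 =  39
byte 8: 200 XOR 120 = 176
byte 9: 123 XOR  90 =  33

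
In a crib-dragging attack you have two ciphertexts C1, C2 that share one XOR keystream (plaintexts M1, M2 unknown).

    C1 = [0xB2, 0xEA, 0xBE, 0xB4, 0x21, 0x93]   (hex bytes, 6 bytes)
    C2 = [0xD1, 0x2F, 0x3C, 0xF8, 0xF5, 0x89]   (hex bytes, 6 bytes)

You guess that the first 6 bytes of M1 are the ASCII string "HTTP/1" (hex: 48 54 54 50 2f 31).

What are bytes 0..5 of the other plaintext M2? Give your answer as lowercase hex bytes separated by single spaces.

2b 91 d6 1c fb 2b

First, C1 ⊕ C2 = (M1 ⊕ K) ⊕ (M2 ⊕ K) = M1 ⊕ M2, so the key drops out. Then M2 = (M1 ⊕ M2) ⊕ M1 over the first 6 bytes.
byte 0: (b2 ^ d1) ^ 48 = 63 ^ 48 = 2b
byte 1: (ea ^ 2f) ^ 54 = c5 ^ 54 = 91
byte 2: (be ^ 3c) ^ 54 = 82 ^ 54 = d6
byte 3: (b4 ^ f8) ^ 50 = 4c ^ 50 = 1c
byte 4: (21 ^ f5) ^ 2f = d4 ^ 2f = fb
byte 5: (93 ^ 89) ^ 31 = 1a ^ 31 = 2b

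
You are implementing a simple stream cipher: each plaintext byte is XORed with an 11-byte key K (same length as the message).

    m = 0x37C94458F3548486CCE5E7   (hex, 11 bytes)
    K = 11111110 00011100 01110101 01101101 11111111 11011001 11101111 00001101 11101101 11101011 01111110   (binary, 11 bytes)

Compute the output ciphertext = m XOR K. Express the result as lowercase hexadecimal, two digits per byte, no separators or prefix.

XOR is its own inverse, so applying the key byte-wise gives the result directly.
37 xor fe = c9
c9 xor 1c = d5
44 xor 75 = 31
58 xor 6d = 35
f3 xor ff = 0c
54 xor d9 = 8d
84 xor ef = 6b
86 xor 0d = 8b
cc xor ed = 21
e5 xor eb = 0e
e7 xor 7e = 99

c9d531350c8d6b8b210e99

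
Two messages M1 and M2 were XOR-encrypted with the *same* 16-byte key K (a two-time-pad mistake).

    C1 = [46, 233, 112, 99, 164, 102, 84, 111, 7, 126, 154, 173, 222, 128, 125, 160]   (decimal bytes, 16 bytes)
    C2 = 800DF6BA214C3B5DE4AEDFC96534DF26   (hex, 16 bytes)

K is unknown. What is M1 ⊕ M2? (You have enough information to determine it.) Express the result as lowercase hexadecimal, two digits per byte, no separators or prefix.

aee486d9852a6f32e3d04564bbb4a286

C1 ⊕ C2 = (M1 ⊕ K) ⊕ (M2 ⊕ K) = M1 ⊕ M2 — the shared key cancels under XOR.
00101110 XOR 10000000 = 10101110
11101001 XOR 00001101 = 11100100
01110000 XOR 11110110 = 10000110
01100011 XOR 10111010 = 11011001
10100100 XOR 00100001 = 10000101
01100110 XOR 01001100 = 00101010
01010100 XOR 00111011 = 01101111
01101111 XOR 01011101 = 00110010
00000111 XOR 11100100 = 11100011
01111110 XOR 10101110 = 11010000
10011010 XOR 11011111 = 01000101
10101101 XOR 11001001 = 01100100
11011110 XOR 01100101 = 10111011
10000000 XOR 00110100 = 10110100
01111101 XOR 11011111 = 10100010
10100000 XOR 00100110 = 10000110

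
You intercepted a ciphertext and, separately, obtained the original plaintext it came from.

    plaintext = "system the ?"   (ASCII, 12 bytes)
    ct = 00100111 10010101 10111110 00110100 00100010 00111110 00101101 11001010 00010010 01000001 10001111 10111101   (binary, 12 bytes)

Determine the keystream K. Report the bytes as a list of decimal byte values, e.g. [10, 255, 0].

Since ct = plaintext ⊕ K, XORing both sides with plaintext gives K = plaintext ⊕ ct.
73 ^ 27 = 54
79 ^ 95 = ec
73 ^ be = cd
74 ^ 34 = 40
65 ^ 22 = 47
6d ^ 3e = 53
20 ^ 2d = 0d
74 ^ ca = be
68 ^ 12 = 7a
65 ^ 41 = 24
20 ^ 8f = af
3f ^ bd = 82

[84, 236, 205, 64, 71, 83, 13, 190, 122, 36, 175, 130]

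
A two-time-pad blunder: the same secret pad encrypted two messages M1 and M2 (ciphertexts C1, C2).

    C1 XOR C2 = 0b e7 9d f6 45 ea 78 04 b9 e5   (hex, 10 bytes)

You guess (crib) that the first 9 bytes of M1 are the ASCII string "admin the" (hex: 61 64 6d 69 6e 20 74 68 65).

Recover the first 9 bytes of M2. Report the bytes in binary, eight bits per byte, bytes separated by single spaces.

01101010 10000011 11110000 10011111 00101011 11001010 00001100 01101100 11011100

Since C1 ⊕ C2 = M1 ⊕ M2, XORing with the guessed M1 bytes yields the corresponding M2 bytes: M2 = (C1 ⊕ C2) ⊕ M1.
00001011 XOR 01100001 = 01101010
11100111 XOR 01100100 = 10000011
10011101 XOR 01101101 = 11110000
11110110 XOR 01101001 = 10011111
01000101 XOR 01101110 = 00101011
11101010 XOR 00100000 = 11001010
01111000 XOR 01110100 = 00001100
00000100 XOR 01101000 = 01101100
10111001 XOR 01100101 = 11011100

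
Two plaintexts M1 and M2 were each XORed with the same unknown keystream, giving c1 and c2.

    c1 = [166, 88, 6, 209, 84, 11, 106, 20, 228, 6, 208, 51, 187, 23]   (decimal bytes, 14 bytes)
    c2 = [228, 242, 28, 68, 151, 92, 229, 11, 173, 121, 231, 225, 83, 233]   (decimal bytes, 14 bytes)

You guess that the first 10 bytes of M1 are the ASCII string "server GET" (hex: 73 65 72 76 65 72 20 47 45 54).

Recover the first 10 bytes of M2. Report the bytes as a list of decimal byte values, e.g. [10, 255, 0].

[49, 207, 104, 227, 166, 37, 175, 88, 12, 43]

First, c1 ⊕ c2 = (M1 ⊕ K) ⊕ (M2 ⊕ K) = M1 ⊕ M2, so the key drops out. Then M2 = (M1 ⊕ M2) ⊕ M1 over the first 10 bytes.
byte 0: (a6 ⊕ e4) ⊕ 73 = 42 ⊕ 73 = 31
byte 1: (58 ⊕ f2) ⊕ 65 = aa ⊕ 65 = cf
byte 2: (06 ⊕ 1c) ⊕ 72 = 1a ⊕ 72 = 68
byte 3: (d1 ⊕ 44) ⊕ 76 = 95 ⊕ 76 = e3
byte 4: (54 ⊕ 97) ⊕ 65 = c3 ⊕ 65 = a6
byte 5: (0b ⊕ 5c) ⊕ 72 = 57 ⊕ 72 = 25
byte 6: (6a ⊕ e5) ⊕ 20 = 8f ⊕ 20 = af
byte 7: (14 ⊕ 0b) ⊕ 47 = 1f ⊕ 47 = 58
byte 8: (e4 ⊕ ad) ⊕ 45 = 49 ⊕ 45 = 0c
byte 9: (06 ⊕ 79) ⊕ 54 = 7f ⊕ 54 = 2b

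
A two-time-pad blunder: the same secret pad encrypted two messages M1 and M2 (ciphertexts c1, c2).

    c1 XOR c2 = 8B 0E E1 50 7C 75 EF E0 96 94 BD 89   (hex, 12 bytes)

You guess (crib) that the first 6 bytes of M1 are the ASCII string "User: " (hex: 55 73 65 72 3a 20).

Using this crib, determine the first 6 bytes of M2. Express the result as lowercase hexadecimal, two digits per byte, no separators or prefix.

Since c1 ⊕ c2 = M1 ⊕ M2, XORing with the guessed M1 bytes yields the corresponding M2 bytes: M2 = (c1 ⊕ c2) ⊕ M1.
byte 0: 8b ^ 55 = de
byte 1: 0e ^ 73 = 7d
byte 2: e1 ^ 65 = 84
byte 3: 50 ^ 72 = 22
byte 4: 7c ^ 3a = 46
byte 5: 75 ^ 20 = 55

de7d84224655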